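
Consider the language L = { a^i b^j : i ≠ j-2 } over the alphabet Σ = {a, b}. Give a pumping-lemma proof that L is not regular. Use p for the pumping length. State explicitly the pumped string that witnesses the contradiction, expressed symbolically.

a^{p+p!} b^{p+p!+2}

Assume L is regular; let p be its pumping constant.
Choose w = a^p b^{p+p!+2}. Since p ≠ (p+p!+2)-2 = p+p!, w ∈ L; and |w| ≥ p.
By the pumping lemma, w = xyz with |xy| ≤ p and y is nonempty.
The first p characters of w are a's, so xy (and hence y) consists only of a's. Write y = a^k, 1 ≤ k ≤ p.
Since 1 ≤ k ≤ p, k divides p!; set t = 1 + p!/k. Then xy^t z has p + (p!/k)·k = p + p! copies of a. Now the a-count is p+p! and (b-count)-2 = (p+p!+2)-2 = p+p!, so i ≠ j-2 fails. So xy^t z = a^{p+p!} b^{p+p!+2} ∉ L.
Contradiction. Therefore L is not regular.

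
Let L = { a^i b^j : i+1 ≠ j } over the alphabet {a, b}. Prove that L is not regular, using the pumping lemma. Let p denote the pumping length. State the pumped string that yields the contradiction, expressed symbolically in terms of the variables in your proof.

Assume L is regular; let p be its pumping constant.
Choose w = a^p b^{p+p!+1}. Since p ≠ (p+p!+1)-1 = p+p!, w ∈ L; and |w| ≥ p.
Write w = xyz as guaranteed by the lemma, with |xy| ≤ p and y is nonempty.
Because |xy| ≤ p and w begins with p copies of a, we have y = a^k with 1 ≤ k ≤ p.
Since 1 ≤ k ≤ p, k divides p!; set t = 1 + p!/k. Then xy^t z has p + (p!/k)·k = p + p! copies of a. Now the a-count is p+p! and (b-count)-1 = (p+p!+1)-1 = p+p!, so i+1 ≠ j fails. So xy^t z = a^{p+p!} b^{p+p!+1} ∉ L.
Contradiction. Therefore L is not regular.

a^{p+p!} b^{p+p!+1}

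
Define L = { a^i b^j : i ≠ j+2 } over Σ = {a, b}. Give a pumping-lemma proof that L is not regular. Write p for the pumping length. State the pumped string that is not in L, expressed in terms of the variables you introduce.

Toward a contradiction, assume L is regular with pumping length p.
Choose w = a^p b^{p+p!-2}. Since p ≠ (p+p!-2)+2 = p+p!, w ∈ L; and |w| ≥ p.
Write w = xyz as guaranteed by the lemma, with |xy| ≤ p and y is nonempty.
Because |xy| ≤ p and w begins with p copies of a, we have y = a^k with 1 ≤ k ≤ p.
Since 1 ≤ k ≤ p, k divides p!; set t = 1 + p!/k. Then xy^t z has p + (p!/k)·k = p + p! copies of a. Now the a-count is p+p! and (b-count)+2 = (p+p!-2)+2 = p+p!, so i ≠ j+2 fails. So xy^t z = a^{p+p!} b^{p+p!-2} ∉ L.
This contradicts the pumping lemma, so L is not regular.

a^{p+p!} b^{p+p!-2}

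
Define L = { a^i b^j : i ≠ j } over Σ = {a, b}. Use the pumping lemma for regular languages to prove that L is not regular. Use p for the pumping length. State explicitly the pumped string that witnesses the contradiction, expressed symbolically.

Assume L is regular. Let p be the pumping length given by the pumping lemma.
Choose w = a^p b^{p+p!}. Since p ≠ p+p!, w ∈ L; and |w| ≥ p.
Write w = xyz as guaranteed by the lemma, with |xy| ≤ p and y is nonempty.
Because |xy| ≤ p and w begins with p copies of a, we have y = a^k with 1 ≤ k ≤ p.
Since 1 ≤ k ≤ p, k divides p!; set t = 1 + p!/k. Then xy^t z has p + (p!/k)·k = p + p! copies of a. Now the a-count equals the b-count, so i ≠ j fails. So xy^t z = a^{p+p!} b^{p+p!} ∉ L.
This is a contradiction; hence L is not regular.

a^{p+p!} b^{p+p!}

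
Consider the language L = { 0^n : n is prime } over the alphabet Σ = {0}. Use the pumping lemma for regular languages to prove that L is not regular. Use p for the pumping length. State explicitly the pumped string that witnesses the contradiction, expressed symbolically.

Assume L is regular. Let p be the pumping length given by the pumping lemma.
Let q be a prime with q ≥ p+2 (infinitely many primes exist), and take w = 0^q ∈ L with |w| = q ≥ p.
Write w = xyz as guaranteed by the lemma, with |xy| ≤ p and |y| > 0.
Then y = 0^k for some k with 1 ≤ k ≤ p.
Since 1 ≤ k ≤ p, |xz| = q-k. Pump with i = q+1: |xy^{q+1}z| = (q-k)+(q+1)k = q+qk = q(1+k), which is composite (both factors ≥ 2). So xy^{q+1}z = 0^{q(1+k)} ∉ L.
This is a contradiction; hence L is not regular.

0^{q(1+k)}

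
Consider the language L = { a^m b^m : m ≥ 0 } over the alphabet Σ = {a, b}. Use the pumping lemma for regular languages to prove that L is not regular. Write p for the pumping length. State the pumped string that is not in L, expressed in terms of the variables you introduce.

a^{p+k} b^p

Assume L is regular. Let p be the pumping length given by the pumping lemma.
Let w = a^p b^p ∈ L; note |w| = 2p ≥ p.
The pumping lemma gives a decomposition w = xyz where |xy| ≤ p and |y| > 0.
The first p characters of w are a's, so xy (and hence y) consists only of a's. Write y = a^k, 1 ≤ k ≤ p.
Pump with i = 2: xy^2z = a^{p+k} b^p. For this to lie in L we would need p = p+k, which forces k = 0. But k ≥ 1, so xy^2z ∉ L.
Contradiction. Therefore L is not regular.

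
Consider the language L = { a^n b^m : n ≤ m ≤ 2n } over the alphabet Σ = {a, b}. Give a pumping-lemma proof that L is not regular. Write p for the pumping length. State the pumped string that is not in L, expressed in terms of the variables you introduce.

Suppose for contradiction that L is regular, and let p be the pumping length.
Take w = a^p b^p ∈ L (since p ≤ p ≤ 2p), with |w| = 2p ≥ p.
The pumping lemma gives a decomposition w = xyz where |xy| ≤ p and |y| > 0.
The first p characters of w are a's, so xy (and hence y) consists only of a's. Write y = a^k, 1 ≤ k ≤ p.
Pump with i = 2: xy^2z = a^{p+k} b^p. Now n = p+k > p = m, so the condition n ≤ m fails. Thus xy^2z ∉ L.
Contradiction. Therefore L is not regular.

a^{p+k} b^p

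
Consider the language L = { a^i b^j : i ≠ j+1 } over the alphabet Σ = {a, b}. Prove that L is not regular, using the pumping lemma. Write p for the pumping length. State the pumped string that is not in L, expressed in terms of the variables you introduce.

a^{p+p!} b^{p+p!-1}

Assume L is regular. Let p be the pumping length given by the pumping lemma.
Choose w = a^p b^{p+p!-1}. Since p ≠ (p+p!-1)+1 = p+p!, w ∈ L; and |w| ≥ p.
By the pumping lemma, w = xyz with |xy| ≤ p and |y| > 0.
Since the first p symbols of w are all a's and |xy| ≤ p, y lies entirely in the leading a-block: y = a^k for some k with 1 ≤ k ≤ p.
Since 1 ≤ k ≤ p, k divides p!; set t = 1 + p!/k. Then xy^t z has p + (p!/k)·k = p + p! copies of a. Now the a-count is p+p! and (b-count)+1 = (p+p!-1)+1 = p+p!, so i ≠ j+1 fails. So xy^t z = a^{p+p!} b^{p+p!-1} ∉ L.
This contradicts the pumping lemma, so L is not regular.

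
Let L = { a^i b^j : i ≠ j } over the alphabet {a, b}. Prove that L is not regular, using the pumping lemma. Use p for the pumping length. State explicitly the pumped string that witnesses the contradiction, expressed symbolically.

Toward a contradiction, assume L is regular with pumping length p.
Choose w = a^p b^{p+p!}. Since p ≠ p+p!, w ∈ L; and |w| ≥ p.
Write w = xyz as guaranteed by the lemma, with |xy| ≤ p and y is nonempty.
The first p characters of w are a's, so xy (and hence y) consists only of a's. Write y = a^k, 1 ≤ k ≤ p.
Since 1 ≤ k ≤ p, k divides p!; set t = 1 + p!/k. Then xy^t z has p + (p!/k)·k = p + p! copies of a. Now the a-count equals the b-count, so i ≠ j fails. So xy^t z = a^{p+p!} b^{p+p!} ∉ L.
This contradicts the pumping lemma, so L is not regular.

a^{p+p!} b^{p+p!}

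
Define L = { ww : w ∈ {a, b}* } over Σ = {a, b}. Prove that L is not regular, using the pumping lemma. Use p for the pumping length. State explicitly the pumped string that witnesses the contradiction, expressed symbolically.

a^{p+k} b^p a^p b^p

Toward a contradiction, assume L is regular with pumping length p.
Take w = a^p b^p a^p b^p = uu where u = a^pb^p; then w ∈ L and |w| = 4p ≥ p.
Write w = xyz as guaranteed by the lemma, with |xy| ≤ p and |y| ≥ 1.
Since the first p symbols of w are all a's and |xy| ≤ p, y lies entirely in the leading a-block: y = a^k for some k with 1 ≤ k ≤ p.
Pump with i = 2: xy^2z = a^{p+k} b^p a^p b^p, of length 4p+k. Suppose this equals vv. The string starts with a and ends with b, so v does too; thus the boundary between the two copies of v is a b→a transition. There is exactly one such transition, at position 2p+k, so |v| = 2p+k and |vv| = 4p+2k ≠ 4p+k since k ≥ 1. So xy^2z ∉ L.
Contradiction. Therefore L is not regular.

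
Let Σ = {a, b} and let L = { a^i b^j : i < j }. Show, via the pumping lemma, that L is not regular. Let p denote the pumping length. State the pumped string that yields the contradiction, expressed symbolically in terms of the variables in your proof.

Toward a contradiction, assume L is regular with pumping length p.
Choose w = a^p b^{p+1} ∈ L, with |w| = 2p+1 ≥ p.
The pumping lemma gives a decomposition w = xyz where |xy| ≤ p and |y| > 0.
Because |xy| ≤ p and w begins with p copies of a, we have y = a^k with 1 ≤ k ≤ p.
Consider xy^2z = a^{p+k} b^{p+1}. Since k ≥ 1, the a-count p+k is at least p+1, so i < j fails; thus xy^2z ∉ L.
This is a contradiction; hence L is not regular.

a^{p+k} b^{p+1}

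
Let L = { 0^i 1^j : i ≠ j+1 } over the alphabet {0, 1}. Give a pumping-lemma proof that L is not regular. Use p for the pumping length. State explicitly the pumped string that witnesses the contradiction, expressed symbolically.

0^{p+p!} 1^{p+p!-1}

Assume L is regular. Let p be the pumping length given by the pumping lemma.
Choose w = 0^p 1^{p+p!-1}. Since p ≠ (p+p!-1)+1 = p+p!, w ∈ L; and |w| ≥ p.
Write w = xyz as guaranteed by the lemma, with |xy| ≤ p and y is nonempty.
The first p characters of w are 0's, so xy (and hence y) consists only of 0's. Write y = 0^k, 1 ≤ k ≤ p.
Since 1 ≤ k ≤ p, k divides p!; set t = 1 + p!/k. Then xy^t z has p + (p!/k)·k = p + p! copies of 0. Now the 0-count is p+p! and (1-count)+1 = (p+p!-1)+1 = p+p!, so i ≠ j+1 fails. So xy^t z = 0^{p+p!} 1^{p+p!-1} ∉ L.
Contradiction. Therefore L is not regular.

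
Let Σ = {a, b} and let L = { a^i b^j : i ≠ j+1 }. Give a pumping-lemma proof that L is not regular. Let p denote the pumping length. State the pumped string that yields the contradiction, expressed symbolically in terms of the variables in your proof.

Suppose for contradiction that L is regular, and let p be the pumping length.
Choose w = a^p b^{p+p!-1}. Since p ≠ (p+p!-1)+1 = p+p!, w ∈ L; and |w| ≥ p.
The pumping lemma gives a decomposition w = xyz where |xy| ≤ p and |y| ≥ 1.
Since the first p symbols of w are all a's and |xy| ≤ p, y lies entirely in the leading a-block: y = a^k for some k with 1 ≤ k ≤ p.
Since 1 ≤ k ≤ p, k divides p!; set t = 1 + p!/k. Then xy^t z has p + (p!/k)·k = p + p! copies of a. Now the a-count is p+p! and (b-count)+1 = (p+p!-1)+1 = p+p!, so i ≠ j+1 fails. So xy^t z = a^{p+p!} b^{p+p!-1} ∉ L.
This contradicts the pumping lemma, so L is not regular.

a^{p+p!} b^{p+p!-1}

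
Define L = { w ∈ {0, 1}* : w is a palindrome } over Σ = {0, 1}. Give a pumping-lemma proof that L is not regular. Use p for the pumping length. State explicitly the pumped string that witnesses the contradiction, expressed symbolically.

0^{p+k} 1 0^p

Toward a contradiction, assume L is regular with pumping length p.
Take w = 0^p 1 0^p, a palindrome of length 2p+1 ≥ p.
The pumping lemma gives a decomposition w = xyz where |xy| ≤ p and |y| > 0.
The first p characters of w are 0's, so xy (and hence y) consists only of 0's. Write y = 0^k, 1 ≤ k ≤ p.
Pump with i = 2: xy^2z = 0^{p+k} 1 0^p. Its reverse is 0^p 1 0^{p+k}, which differs from xy^2z since k ≥ 1. So xy^2z is not a palindrome and xy^2z ∉ L.
This is a contradiction; hence L is not regular.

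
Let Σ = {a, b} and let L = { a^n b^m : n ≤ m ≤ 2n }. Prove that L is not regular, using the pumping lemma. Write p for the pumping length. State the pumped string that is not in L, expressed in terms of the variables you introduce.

Suppose for contradiction that L is regular, and let p be the pumping length.
Take w = a^p b^p ∈ L (since p ≤ p ≤ 2p), with |w| = 2p ≥ p.
The pumping lemma gives a decomposition w = xyz where |xy| ≤ p and |y| ≥ 1.
Since the first p symbols of w are all a's and |xy| ≤ p, y lies entirely in the leading a-block: y = a^k for some k with 1 ≤ k ≤ p.
Pump with i = 2: xy^2z = a^{p+k} b^p. Now n = p+k > p = m, so the condition n ≤ m fails. Thus xy^2z ∉ L.
This contradicts the pumping lemma, so L is not regular.

a^{p+k} b^p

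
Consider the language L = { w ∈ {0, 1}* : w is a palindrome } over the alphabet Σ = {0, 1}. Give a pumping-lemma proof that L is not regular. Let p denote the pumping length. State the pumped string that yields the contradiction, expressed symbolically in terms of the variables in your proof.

0^{p+k} 1 0^p

Assume L is regular; let p be its pumping constant.
Take w = 0^p 1 0^p, a palindrome of length 2p+1 ≥ p.
Write w = xyz as guaranteed by the lemma, with |xy| ≤ p and |y| ≥ 1.
Since the first p symbols of w are all 0's and |xy| ≤ p, y lies entirely in the leading 0-block: y = 0^k for some k with 1 ≤ k ≤ p.
Pump with i = 2: xy^2z = 0^{p+k} 1 0^p. Its reverse is 0^p 1 0^{p+k}, which differs from xy^2z since k ≥ 1. So xy^2z is not a palindrome and xy^2z ∉ L.
Contradiction. Therefore L is not regular.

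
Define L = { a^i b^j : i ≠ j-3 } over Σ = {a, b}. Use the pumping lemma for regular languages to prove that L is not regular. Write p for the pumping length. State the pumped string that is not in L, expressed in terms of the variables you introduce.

Suppose for contradiction that L is regular, and let p be the pumping length.
Choose w = a^p b^{p+p!+3}. Since p ≠ (p+p!+3)-3 = p+p!, w ∈ L; and |w| ≥ p.
The pumping lemma gives a decomposition w = xyz where |xy| ≤ p and |y| ≥ 1.
Because |xy| ≤ p and w begins with p copies of a, we have y = a^k with 1 ≤ k ≤ p.
Since 1 ≤ k ≤ p, k divides p!; set t = 1 + p!/k. Then xy^t z has p + (p!/k)·k = p + p! copies of a. Now the a-count is p+p! and (b-count)-3 = (p+p!+3)-3 = p+p!, so i ≠ j-3 fails. So xy^t z = a^{p+p!} b^{p+p!+3} ∉ L.
Contradiction. Therefore L is not regular.

a^{p+p!} b^{p+p!+3}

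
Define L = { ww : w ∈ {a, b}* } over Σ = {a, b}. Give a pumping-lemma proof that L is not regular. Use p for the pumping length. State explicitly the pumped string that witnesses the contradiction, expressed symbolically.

Assume L is regular; let p be its pumping constant.
Take w = a^p b^p a^p b^p = uu where u = a^pb^p; then w ∈ L and |w| = 4p ≥ p.
Write w = xyz as guaranteed by the lemma, with |xy| ≤ p and y is nonempty.
Since the first p symbols of w are all a's and |xy| ≤ p, y lies entirely in the leading a-block: y = a^k for some k with 1 ≤ k ≤ p.
Pump with i = 2: xy^2z = a^{p+k} b^p a^p b^p, of length 4p+k. Suppose this equals vv. The string starts with a and ends with b, so v does too; thus the boundary between the two copies of v is a b→a transition. There is exactly one such transition, at position 2p+k, so |v| = 2p+k and |vv| = 4p+2k ≠ 4p+k since k ≥ 1. So xy^2z ∉ L.
This is a contradiction; hence L is not regular.

a^{p+k} b^p a^p b^p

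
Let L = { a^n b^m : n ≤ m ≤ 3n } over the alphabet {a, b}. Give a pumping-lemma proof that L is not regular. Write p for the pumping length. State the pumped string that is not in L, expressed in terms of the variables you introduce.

a^{p+k} b^p

Suppose for contradiction that L is regular, and let p be the pumping length.
Take w = a^p b^p ∈ L (since p ≤ p ≤ 3p), with |w| = 2p ≥ p.
The pumping lemma gives a decomposition w = xyz where |xy| ≤ p and |y| ≥ 1.
Because |xy| ≤ p and w begins with p copies of a, we have y = a^k with 1 ≤ k ≤ p.
Pump with i = 2: xy^2z = a^{p+k} b^p. Now n = p+k > p = m, so the condition n ≤ m fails. Thus xy^2z ∉ L.
Contradiction. Therefore L is not regular.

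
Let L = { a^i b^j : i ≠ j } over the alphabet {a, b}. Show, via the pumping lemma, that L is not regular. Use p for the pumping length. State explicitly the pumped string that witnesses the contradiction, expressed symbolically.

Assume L is regular. Let p be the pumping length given by the pumping lemma.
Choose w = a^p b^{p+p!}. Since p ≠ p+p!, w ∈ L; and |w| ≥ p.
Write w = xyz as guaranteed by the lemma, with |xy| ≤ p and y is nonempty.
Since the first p symbols of w are all a's and |xy| ≤ p, y lies entirely in the leading a-block: y = a^k for some k with 1 ≤ k ≤ p.
Since 1 ≤ k ≤ p, k divides p!; set t = 1 + p!/k. Then xy^t z has p + (p!/k)·k = p + p! copies of a. Now the a-count equals the b-count, so i ≠ j fails. So xy^t z = a^{p+p!} b^{p+p!} ∉ L.
This contradicts the pumping lemma, so L is not regular.

a^{p+p!} b^{p+p!}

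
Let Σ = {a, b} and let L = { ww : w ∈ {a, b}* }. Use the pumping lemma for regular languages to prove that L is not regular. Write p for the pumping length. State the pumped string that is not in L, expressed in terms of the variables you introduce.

a^{p+k} b^p a^p b^p

Toward a contradiction, assume L is regular with pumping length p.
Take w = a^p b^p a^p b^p = uu where u = a^pb^p; then w ∈ L and |w| = 4p ≥ p.
The pumping lemma gives a decomposition w = xyz where |xy| ≤ p and |y| > 0.
Because |xy| ≤ p and w begins with p copies of a, we have y = a^k with 1 ≤ k ≤ p.
Pump with i = 2: xy^2z = a^{p+k} b^p a^p b^p, of length 4p+k. Suppose this equals vv. The string starts with a and ends with b, so v does too; thus the boundary between the two copies of v is a b→a transition. There is exactly one such transition, at position 2p+k, so |v| = 2p+k and |vv| = 4p+2k ≠ 4p+k since k ≥ 1. So xy^2z ∉ L.
Contradiction. Therefore L is not regular.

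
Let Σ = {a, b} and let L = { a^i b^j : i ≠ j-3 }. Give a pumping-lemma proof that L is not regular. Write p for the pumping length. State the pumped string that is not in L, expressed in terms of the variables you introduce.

a^{p+p!} b^{p+p!+3}

Assume L is regular; let p be its pumping constant.
Choose w = a^p b^{p+p!+3}. Since p ≠ (p+p!+3)-3 = p+p!, w ∈ L; and |w| ≥ p.
Write w = xyz as guaranteed by the lemma, with |xy| ≤ p and |y| > 0.
Since the first p symbols of w are all a's and |xy| ≤ p, y lies entirely in the leading a-block: y = a^k for some k with 1 ≤ k ≤ p.
Since 1 ≤ k ≤ p, k divides p!; set t = 1 + p!/k. Then xy^t z has p + (p!/k)·k = p + p! copies of a. Now the a-count is p+p! and (b-count)-3 = (p+p!+3)-3 = p+p!, so i ≠ j-3 fails. So xy^t z = a^{p+p!} b^{p+p!+3} ∉ L.
This contradicts the pumping lemma, so L is not regular.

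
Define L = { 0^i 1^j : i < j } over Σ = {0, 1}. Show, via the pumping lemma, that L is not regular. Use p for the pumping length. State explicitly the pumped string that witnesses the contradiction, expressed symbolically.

0^{p+k} 1^{p+1}

Toward a contradiction, assume L is regular with pumping length p.
Choose w = 0^p 1^{p+1} ∈ L, with |w| = 2p+1 ≥ p.
By the pumping lemma, w = xyz with |xy| ≤ p and |y| ≥ 1.
The first p characters of w are 0's, so xy (and hence y) consists only of 0's. Write y = 0^k, 1 ≤ k ≤ p.
Consider xy^2z = 0^{p+k} 1^{p+1}. Since k ≥ 1, the 0-count p+k is at least p+1, so i < j fails; thus xy^2z ∉ L.
Contradiction. Therefore L is not regular.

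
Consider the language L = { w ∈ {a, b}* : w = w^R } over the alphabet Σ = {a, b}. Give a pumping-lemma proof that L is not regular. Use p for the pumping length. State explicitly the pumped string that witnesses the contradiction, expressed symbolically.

a^{p+k} b a^p

Assume L is regular; let p be its pumping constant.
Take w = a^p b a^p, a palindrome of length 2p+1 ≥ p.
By the pumping lemma, w = xyz with |xy| ≤ p and |y| > 0.
Since the first p symbols of w are all a's and |xy| ≤ p, y lies entirely in the leading a-block: y = a^k for some k with 1 ≤ k ≤ p.
Pump with i = 2: xy^2z = a^{p+k} b a^p. Its reverse is a^p b a^{p+k}, which differs from xy^2z since k ≥ 1. So xy^2z is not a palindrome and xy^2z ∉ L.
This contradicts the pumping lemma, so L is not regular.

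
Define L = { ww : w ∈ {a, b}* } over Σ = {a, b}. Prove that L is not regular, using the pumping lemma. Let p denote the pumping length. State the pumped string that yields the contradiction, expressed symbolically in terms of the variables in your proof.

Assume L is regular. Let p be the pumping length given by the pumping lemma.
Take w = a^p b^p a^p b^p = uu where u = a^pb^p; then w ∈ L and |w| = 4p ≥ p.
The pumping lemma gives a decomposition w = xyz where |xy| ≤ p and |y| > 0.
The first p characters of w are a's, so xy (and hence y) consists only of a's. Write y = a^k, 1 ≤ k ≤ p.
Pump with i = 2: xy^2z = a^{p+k} b^p a^p b^p, of length 4p+k. Suppose this equals vv. The string starts with a and ends with b, so v does too; thus the boundary between the two copies of v is a b→a transition. There is exactly one such transition, at position 2p+k, so |v| = 2p+k and |vv| = 4p+2k ≠ 4p+k since k ≥ 1. So xy^2z ∉ L.
Contradiction. Therefore L is not regular.

a^{p+k} b^p a^p b^p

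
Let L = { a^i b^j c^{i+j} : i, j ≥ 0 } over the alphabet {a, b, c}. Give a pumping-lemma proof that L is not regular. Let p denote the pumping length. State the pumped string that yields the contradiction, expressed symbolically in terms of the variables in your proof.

Toward a contradiction, assume L is regular with pumping length p.
Take w = a^p b^p c^{2p} ∈ L (with i=j=p, i+j=2p), |w| = 4p ≥ p.
The pumping lemma gives a decomposition w = xyz where |xy| ≤ p and |y| ≥ 1.
Since the first p symbols of w are all a's and |xy| ≤ p, y lies entirely in the leading a-block: y = a^k for some k with 1 ≤ k ≤ p.
Consider xy^2z = a^{p+k} b^p c^{2p}. Now the a- and b-counts sum to 2p+k, but the c-count is 2p ≠ 2p+k. So xy^2z ∉ L.
Contradiction. Therefore L is not regular.

a^{p+k} b^p c^{2p}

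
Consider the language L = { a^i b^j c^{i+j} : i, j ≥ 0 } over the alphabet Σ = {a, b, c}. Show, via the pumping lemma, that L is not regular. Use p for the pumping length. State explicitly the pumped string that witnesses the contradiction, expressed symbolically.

a^{p+k} b^p c^{2p}

Assume L is regular; let p be its pumping constant.
Take w = a^p b^p c^{2p} ∈ L (with i=j=p, i+j=2p), |w| = 4p ≥ p.
The pumping lemma gives a decomposition w = xyz where |xy| ≤ p and |y| ≥ 1.
Because |xy| ≤ p and w begins with p copies of a, we have y = a^k with 1 ≤ k ≤ p.
Consider xy^2z = a^{p+k} b^p c^{2p}. Now the a- and b-counts sum to 2p+k, but the c-count is 2p ≠ 2p+k. So xy^2z ∉ L.
This contradicts the pumping lemma, so L is not regular.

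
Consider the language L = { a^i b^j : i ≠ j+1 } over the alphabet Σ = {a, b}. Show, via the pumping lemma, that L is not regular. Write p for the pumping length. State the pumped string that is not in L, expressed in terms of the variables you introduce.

Assume L is regular. Let p be the pumping length given by the pumping lemma.
Choose w = a^p b^{p+p!-1}. Since p ≠ (p+p!-1)+1 = p+p!, w ∈ L; and |w| ≥ p.
By the pumping lemma, w = xyz with |xy| ≤ p and |y| ≥ 1.
Because |xy| ≤ p and w begins with p copies of a, we have y = a^k with 1 ≤ k ≤ p.
Since 1 ≤ k ≤ p, k divides p!; set t = 1 + p!/k. Then xy^t z has p + (p!/k)·k = p + p! copies of a. Now the a-count is p+p! and (b-count)+1 = (p+p!-1)+1 = p+p!, so i ≠ j+1 fails. So xy^t z = a^{p+p!} b^{p+p!-1} ∉ L.
This contradicts the pumping lemma, so L is not regular.

a^{p+p!} b^{p+p!-1}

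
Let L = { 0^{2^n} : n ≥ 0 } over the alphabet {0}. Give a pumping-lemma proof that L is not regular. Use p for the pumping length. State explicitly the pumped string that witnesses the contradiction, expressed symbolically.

Assume L is regular. Let p be the pumping length given by the pumping lemma.
Take w = 0^{2^p} ∈ L with |w| = 2^p ≥ p.
The pumping lemma gives a decomposition w = xyz where |xy| ≤ p and y is nonempty.
Then y = 0^k for some k with 1 ≤ k ≤ p.
Pump with i = 2: xy^2z = 0^{2^p+k}. Since 1 ≤ k ≤ p < 2^p, we have 2^p < 2^p+k < 2^{p+1}, so 2^p+k is not a power of 2. So xy^2z ∉ L.
This contradicts the pumping lemma, so L is not regular.

0^{2^p+k}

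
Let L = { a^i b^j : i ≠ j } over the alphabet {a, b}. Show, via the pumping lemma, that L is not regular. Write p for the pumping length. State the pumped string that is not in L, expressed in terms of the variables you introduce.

Assume L is regular. Let p be the pumping length given by the pumping lemma.
Choose w = a^p b^{p+p!}. Since p ≠ p+p!, w ∈ L; and |w| ≥ p.
Write w = xyz as guaranteed by the lemma, with |xy| ≤ p and |y| ≥ 1.
The first p characters of w are a's, so xy (and hence y) consists only of a's. Write y = a^k, 1 ≤ k ≤ p.
Since 1 ≤ k ≤ p, k divides p!; set t = 1 + p!/k. Then xy^t z has p + (p!/k)·k = p + p! copies of a. Now the a-count equals the b-count, so i ≠ j fails. So xy^t z = a^{p+p!} b^{p+p!} ∉ L.
Contradiction. Therefore L is not regular.

a^{p+p!} b^{p+p!}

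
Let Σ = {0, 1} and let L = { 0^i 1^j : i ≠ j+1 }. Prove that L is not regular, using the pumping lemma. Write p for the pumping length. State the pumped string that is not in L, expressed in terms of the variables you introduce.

0^{p+p!} 1^{p+p!-1}

Toward a contradiction, assume L is regular with pumping length p.
Choose w = 0^p 1^{p+p!-1}. Since p ≠ (p+p!-1)+1 = p+p!, w ∈ L; and |w| ≥ p.
By the pumping lemma, w = xyz with |xy| ≤ p and y is nonempty.
Since the first p symbols of w are all 0's and |xy| ≤ p, y lies entirely in the leading 0-block: y = 0^k for some k with 1 ≤ k ≤ p.
Since 1 ≤ k ≤ p, k divides p!; set t = 1 + p!/k. Then xy^t z has p + (p!/k)·k = p + p! copies of 0. Now the 0-count is p+p! and (1-count)+1 = (p+p!-1)+1 = p+p!, so i ≠ j+1 fails. So xy^t z = 0^{p+p!} 1^{p+p!-1} ∉ L.
This is a contradiction; hence L is not regular.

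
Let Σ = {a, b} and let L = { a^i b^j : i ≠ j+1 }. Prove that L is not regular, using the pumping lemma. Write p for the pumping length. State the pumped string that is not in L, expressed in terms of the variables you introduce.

a^{p+p!} b^{p+p!-1}

Assume L is regular. Let p be the pumping length given by the pumping lemma.
Choose w = a^p b^{p+p!-1}. Since p ≠ (p+p!-1)+1 = p+p!, w ∈ L; and |w| ≥ p.
Write w = xyz as guaranteed by the lemma, with |xy| ≤ p and |y| ≥ 1.
The first p characters of w are a's, so xy (and hence y) consists only of a's. Write y = a^k, 1 ≤ k ≤ p.
Since 1 ≤ k ≤ p, k divides p!; set t = 1 + p!/k. Then xy^t z has p + (p!/k)·k = p + p! copies of a. Now the a-count is p+p! and (b-count)+1 = (p+p!-1)+1 = p+p!, so i ≠ j+1 fails. So xy^t z = a^{p+p!} b^{p+p!-1} ∉ L.
Contradiction. Therefore L is not regular.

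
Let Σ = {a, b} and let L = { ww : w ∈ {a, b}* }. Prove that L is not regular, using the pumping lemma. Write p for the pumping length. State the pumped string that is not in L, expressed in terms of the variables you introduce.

Suppose for contradiction that L is regular, and let p be the pumping length.
Take w = a^p b^p a^p b^p = uu where u = a^pb^p; then w ∈ L and |w| = 4p ≥ p.
Write w = xyz as guaranteed by the lemma, with |xy| ≤ p and |y| > 0.
Since the first p symbols of w are all a's and |xy| ≤ p, y lies entirely in the leading a-block: y = a^k for some k with 1 ≤ k ≤ p.
Pump with i = 2: xy^2z = a^{p+k} b^p a^p b^p, of length 4p+k. Suppose this equals vv. The string starts with a and ends with b, so v does too; thus the boundary between the two copies of v is a b→a transition. There is exactly one such transition, at position 2p+k, so |v| = 2p+k and |vv| = 4p+2k ≠ 4p+k since k ≥ 1. So xy^2z ∉ L.
Contradiction. Therefore L is not regular.

a^{p+k} b^p a^p b^p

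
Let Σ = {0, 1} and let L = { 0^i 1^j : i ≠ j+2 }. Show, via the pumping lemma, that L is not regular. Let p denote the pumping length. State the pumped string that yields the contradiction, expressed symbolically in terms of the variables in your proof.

Assume L is regular. Let p be the pumping length given by the pumping lemma.
Choose w = 0^p 1^{p+p!-2}. Since p ≠ (p+p!-2)+2 = p+p!, w ∈ L; and |w| ≥ p.
By the pumping lemma, w = xyz with |xy| ≤ p and |y| ≥ 1.
Because |xy| ≤ p and w begins with p copies of 0, we have y = 0^k with 1 ≤ k ≤ p.
Since 1 ≤ k ≤ p, k divides p!; set t = 1 + p!/k. Then xy^t z has p + (p!/k)·k = p + p! copies of 0. Now the 0-count is p+p! and (1-count)+2 = (p+p!-2)+2 = p+p!, so i ≠ j+2 fails. So xy^t z = 0^{p+p!} 1^{p+p!-2} ∉ L.
Contradiction. Therefore L is not regular.

0^{p+p!} 1^{p+p!-2}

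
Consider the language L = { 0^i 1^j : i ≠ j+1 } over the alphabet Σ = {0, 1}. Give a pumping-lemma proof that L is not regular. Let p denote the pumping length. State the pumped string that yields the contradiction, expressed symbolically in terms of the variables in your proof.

Assume L is regular. Let p be the pumping length given by the pumping lemma.
Choose w = 0^p 1^{p+p!-1}. Since p ≠ (p+p!-1)+1 = p+p!, w ∈ L; and |w| ≥ p.
Write w = xyz as guaranteed by the lemma, with |xy| ≤ p and y is nonempty.
Because |xy| ≤ p and w begins with p copies of 0, we have y = 0^k with 1 ≤ k ≤ p.
Since 1 ≤ k ≤ p, k divides p!; set t = 1 + p!/k. Then xy^t z has p + (p!/k)·k = p + p! copies of 0. Now the 0-count is p+p! and (1-count)+1 = (p+p!-1)+1 = p+p!, so i ≠ j+1 fails. So xy^t z = 0^{p+p!} 1^{p+p!-1} ∉ L.
This contradicts the pumping lemma, so L is not regular.

0^{p+p!} 1^{p+p!-1}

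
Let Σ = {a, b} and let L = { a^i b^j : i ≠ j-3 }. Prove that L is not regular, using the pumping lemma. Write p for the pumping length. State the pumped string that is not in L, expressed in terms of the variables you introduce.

a^{p+p!} b^{p+p!+3}

Assume L is regular. Let p be the pumping length given by the pumping lemma.
Choose w = a^p b^{p+p!+3}. Since p ≠ (p+p!+3)-3 = p+p!, w ∈ L; and |w| ≥ p.
Write w = xyz as guaranteed by the lemma, with |xy| ≤ p and |y| > 0.
Because |xy| ≤ p and w begins with p copies of a, we have y = a^k with 1 ≤ k ≤ p.
Since 1 ≤ k ≤ p, k divides p!; set t = 1 + p!/k. Then xy^t z has p + (p!/k)·k = p + p! copies of a. Now the a-count is p+p! and (b-count)-3 = (p+p!+3)-3 = p+p!, so i ≠ j-3 fails. So xy^t z = a^{p+p!} b^{p+p!+3} ∉ L.
Contradiction. Therefore L is not regular.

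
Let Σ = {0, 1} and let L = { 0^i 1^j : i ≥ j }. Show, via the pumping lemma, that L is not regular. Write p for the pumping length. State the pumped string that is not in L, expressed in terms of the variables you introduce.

Suppose for contradiction that L is regular, and let p be the pumping length.
Choose w = 0^p 1^p ∈ L, with |w| = 2p ≥ p.
Write w = xyz as guaranteed by the lemma, with |xy| ≤ p and |y| ≥ 1.
The first p characters of w are 0's, so xy (and hence y) consists only of 0's. Write y = 0^k, 1 ≤ k ≤ p.
Consider xy^0z = xz = 0^{p-k} 1^p. Since k ≥ 1, the 0-count p-k is less than p, so i ≥ j fails; thus xz ∉ L.
This is a contradiction; hence L is not regular.

0^{p-k} 1^p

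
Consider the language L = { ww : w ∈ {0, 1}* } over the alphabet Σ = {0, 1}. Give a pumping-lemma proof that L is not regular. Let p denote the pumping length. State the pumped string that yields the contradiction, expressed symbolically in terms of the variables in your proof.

0^{p+k} 1^p 0^p 1^p

Assume L is regular. Let p be the pumping length given by the pumping lemma.
Take w = 0^p 1^p 0^p 1^p = uu where u = 0^p1^p; then w ∈ L and |w| = 4p ≥ p.
Write w = xyz as guaranteed by the lemma, with |xy| ≤ p and |y| ≥ 1.
Because |xy| ≤ p and w begins with p copies of 0, we have y = 0^k with 1 ≤ k ≤ p.
Pump with i = 2: xy^2z = 0^{p+k} 1^p 0^p 1^p, of length 4p+k. Suppose this equals vv. The string starts with 0 and ends with 1, so v does too; thus the boundary between the two copies of v is a 1→0 transition. There is exactly one such transition, at position 2p+k, so |v| = 2p+k and |vv| = 4p+2k ≠ 4p+k since k ≥ 1. So xy^2z ∉ L.
This is a contradiction; hence L is not regular.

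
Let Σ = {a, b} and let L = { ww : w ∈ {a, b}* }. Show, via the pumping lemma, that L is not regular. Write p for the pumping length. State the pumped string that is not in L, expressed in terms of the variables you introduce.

a^{p+k} b^p a^p b^p

Assume L is regular. Let p be the pumping length given by the pumping lemma.
Take w = a^p b^p a^p b^p = uu where u = a^pb^p; then w ∈ L and |w| = 4p ≥ p.
Write w = xyz as guaranteed by the lemma, with |xy| ≤ p and y is nonempty.
Since the first p symbols of w are all a's and |xy| ≤ p, y lies entirely in the leading a-block: y = a^k for some k with 1 ≤ k ≤ p.
Pump with i = 2: xy^2z = a^{p+k} b^p a^p b^p, of length 4p+k. Suppose this equals vv. The string starts with a and ends with b, so v does too; thus the boundary between the two copies of v is a b→a transition. There is exactly one such transition, at position 2p+k, so |v| = 2p+k and |vv| = 4p+2k ≠ 4p+k since k ≥ 1. So xy^2z ∉ L.
This is a contradiction; hence L is not regular.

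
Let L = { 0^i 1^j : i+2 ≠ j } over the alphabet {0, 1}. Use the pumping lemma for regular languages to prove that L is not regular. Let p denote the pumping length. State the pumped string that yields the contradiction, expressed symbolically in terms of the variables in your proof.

0^{p+p!} 1^{p+p!+2}

Assume L is regular. Let p be the pumping length given by the pumping lemma.
Choose w = 0^p 1^{p+p!+2}. Since p ≠ (p+p!+2)-2 = p+p!, w ∈ L; and |w| ≥ p.
The pumping lemma gives a decomposition w = xyz where |xy| ≤ p and y is nonempty.
The first p characters of w are 0's, so xy (and hence y) consists only of 0's. Write y = 0^k, 1 ≤ k ≤ p.
Since 1 ≤ k ≤ p, k divides p!; set t = 1 + p!/k. Then xy^t z has p + (p!/k)·k = p + p! copies of 0. Now the 0-count is p+p! and (1-count)-2 = (p+p!+2)-2 = p+p!, so i+2 ≠ j fails. So xy^t z = 0^{p+p!} 1^{p+p!+2} ∉ L.
This contradicts the pumping lemma, so L is not regular.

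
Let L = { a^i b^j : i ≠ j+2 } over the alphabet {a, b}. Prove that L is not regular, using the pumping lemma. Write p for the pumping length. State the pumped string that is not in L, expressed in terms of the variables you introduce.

Toward a contradiction, assume L is regular with pumping length p.
Choose w = a^p b^{p+p!-2}. Since p ≠ (p+p!-2)+2 = p+p!, w ∈ L; and |w| ≥ p.
The pumping lemma gives a decomposition w = xyz where |xy| ≤ p and |y| > 0.
The first p characters of w are a's, so xy (and hence y) consists only of a's. Write y = a^k, 1 ≤ k ≤ p.
Since 1 ≤ k ≤ p, k divides p!; set t = 1 + p!/k. Then xy^t z has p + (p!/k)·k = p + p! copies of a. Now the a-count is p+p! and (b-count)+2 = (p+p!-2)+2 = p+p!, so i ≠ j+2 fails. So xy^t z = a^{p+p!} b^{p+p!-2} ∉ L.
This is a contradiction; hence L is not regular.

a^{p+p!} b^{p+p!-2}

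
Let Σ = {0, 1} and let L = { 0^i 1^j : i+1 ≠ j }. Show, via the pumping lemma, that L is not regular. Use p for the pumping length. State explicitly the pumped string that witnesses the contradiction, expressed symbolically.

0^{p+p!} 1^{p+p!+1}

Suppose for contradiction that L is regular, and let p be the pumping length.
Choose w = 0^p 1^{p+p!+1}. Since p ≠ (p+p!+1)-1 = p+p!, w ∈ L; and |w| ≥ p.
By the pumping lemma, w = xyz with |xy| ≤ p and y is nonempty.
Because |xy| ≤ p and w begins with p copies of 0, we have y = 0^k with 1 ≤ k ≤ p.
Since 1 ≤ k ≤ p, k divides p!; set t = 1 + p!/k. Then xy^t z has p + (p!/k)·k = p + p! copies of 0. Now the 0-count is p+p! and (1-count)-1 = (p+p!+1)-1 = p+p!, so i+1 ≠ j fails. So xy^t z = 0^{p+p!} 1^{p+p!+1} ∉ L.
This is a contradiction; hence L is not regular.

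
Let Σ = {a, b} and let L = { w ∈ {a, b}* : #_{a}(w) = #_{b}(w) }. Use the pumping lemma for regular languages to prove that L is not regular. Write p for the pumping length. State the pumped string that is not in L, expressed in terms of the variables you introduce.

Suppose for contradiction that L is regular, and let p be the pumping length.
Choose w = a^p b^p ∈ L with |w| = 2p ≥ p.
Write w = xyz as guaranteed by the lemma, with |xy| ≤ p and y is nonempty.
The first p characters of w are a's, so xy (and hence y) consists only of a's. Write y = a^k, 1 ≤ k ≤ p.
Pump with i = 2: xy^2z = a^{p+k} b^p has p+k occurrences of a but only p of b. Since k ≥ 1 the counts differ, so xy^2z ∉ L.
This is a contradiction; hence L is not regular.

a^{p+k} b^p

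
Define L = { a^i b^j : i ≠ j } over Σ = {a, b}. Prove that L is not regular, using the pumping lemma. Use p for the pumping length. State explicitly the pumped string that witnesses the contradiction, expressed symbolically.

Assume L is regular; let p be its pumping constant.
Choose w = a^p b^{p+p!}. Since p ≠ p+p!, w ∈ L; and |w| ≥ p.
By the pumping lemma, w = xyz with |xy| ≤ p and |y| > 0.
Because |xy| ≤ p and w begins with p copies of a, we have y = a^k with 1 ≤ k ≤ p.
Since 1 ≤ k ≤ p, k divides p!; set t = 1 + p!/k. Then xy^t z has p + (p!/k)·k = p + p! copies of a. Now the a-count equals the b-count, so i ≠ j fails. So xy^t z = a^{p+p!} b^{p+p!} ∉ L.
This contradicts the pumping lemma, so L is not regular.

a^{p+p!} b^{p+p!}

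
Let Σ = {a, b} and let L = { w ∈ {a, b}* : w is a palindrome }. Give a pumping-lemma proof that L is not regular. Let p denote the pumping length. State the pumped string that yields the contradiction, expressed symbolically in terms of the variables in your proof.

Assume L is regular. Let p be the pumping length given by the pumping lemma.
Take w = a^p b a^p, a palindrome of length 2p+1 ≥ p.
The pumping lemma gives a decomposition w = xyz where |xy| ≤ p and |y| > 0.
Since the first p symbols of w are all a's and |xy| ≤ p, y lies entirely in the leading a-block: y = a^k for some k with 1 ≤ k ≤ p.
Pump with i = 2: xy^2z = a^{p+k} b a^p. Its reverse is a^p b a^{p+k}, which differs from xy^2z since k ≥ 1. So xy^2z is not a palindrome and xy^2z ∉ L.
This is a contradiction; hence L is not regular.

a^{p+k} b a^p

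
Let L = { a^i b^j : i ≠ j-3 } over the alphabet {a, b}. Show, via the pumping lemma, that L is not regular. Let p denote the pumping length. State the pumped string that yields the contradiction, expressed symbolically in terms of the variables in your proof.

a^{p+p!} b^{p+p!+3}

Suppose for contradiction that L is regular, and let p be the pumping length.
Choose w = a^p b^{p+p!+3}. Since p ≠ (p+p!+3)-3 = p+p!, w ∈ L; and |w| ≥ p.
Write w = xyz as guaranteed by the lemma, with |xy| ≤ p and |y| ≥ 1.
Because |xy| ≤ p and w begins with p copies of a, we have y = a^k with 1 ≤ k ≤ p.
Since 1 ≤ k ≤ p, k divides p!; set t = 1 + p!/k. Then xy^t z has p + (p!/k)·k = p + p! copies of a. Now the a-count is p+p! and (b-count)-3 = (p+p!+3)-3 = p+p!, so i ≠ j-3 fails. So xy^t z = a^{p+p!} b^{p+p!+3} ∉ L.
Contradiction. Therefore L is not regular.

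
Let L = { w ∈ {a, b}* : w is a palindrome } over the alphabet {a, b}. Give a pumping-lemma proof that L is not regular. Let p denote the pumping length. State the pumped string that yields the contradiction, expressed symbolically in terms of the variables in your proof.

a^{p+k} b a^p

Toward a contradiction, assume L is regular with pumping length p.
Take w = a^p b a^p, a palindrome of length 2p+1 ≥ p.
The pumping lemma gives a decomposition w = xyz where |xy| ≤ p and y is nonempty.
Because |xy| ≤ p and w begins with p copies of a, we have y = a^k with 1 ≤ k ≤ p.
Pump with i = 2: xy^2z = a^{p+k} b a^p. Its reverse is a^p b a^{p+k}, which differs from xy^2z since k ≥ 1. So xy^2z is not a palindrome and xy^2z ∉ L.
This is a contradiction; hence L is not regular.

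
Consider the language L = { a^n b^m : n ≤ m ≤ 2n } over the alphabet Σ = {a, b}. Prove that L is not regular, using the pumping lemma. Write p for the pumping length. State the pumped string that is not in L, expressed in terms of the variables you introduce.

a^{p+k} b^p

Toward a contradiction, assume L is regular with pumping length p.
Take w = a^p b^p ∈ L (since p ≤ p ≤ 2p), with |w| = 2p ≥ p.
By the pumping lemma, w = xyz with |xy| ≤ p and y is nonempty.
The first p characters of w are a's, so xy (and hence y) consists only of a's. Write y = a^k, 1 ≤ k ≤ p.
Pump with i = 2: xy^2z = a^{p+k} b^p. Now n = p+k > p = m, so the condition n ≤ m fails. Thus xy^2z ∉ L.
Contradiction. Therefore L is not regular.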